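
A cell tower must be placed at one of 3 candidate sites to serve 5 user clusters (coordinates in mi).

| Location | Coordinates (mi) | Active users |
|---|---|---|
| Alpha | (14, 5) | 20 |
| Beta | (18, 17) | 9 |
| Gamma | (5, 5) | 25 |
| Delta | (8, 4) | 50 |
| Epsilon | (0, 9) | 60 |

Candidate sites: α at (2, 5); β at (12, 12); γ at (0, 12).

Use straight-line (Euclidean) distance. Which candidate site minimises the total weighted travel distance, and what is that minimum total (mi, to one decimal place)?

Total weighted distance at each candidate:
  α (2, 5): total = 1067.5
  β (12, 12): total = 1652.8
  γ (0, 12): total = 1441.9
Minimum is at α with total 1067.5 mi.

α, total 1067.5 mi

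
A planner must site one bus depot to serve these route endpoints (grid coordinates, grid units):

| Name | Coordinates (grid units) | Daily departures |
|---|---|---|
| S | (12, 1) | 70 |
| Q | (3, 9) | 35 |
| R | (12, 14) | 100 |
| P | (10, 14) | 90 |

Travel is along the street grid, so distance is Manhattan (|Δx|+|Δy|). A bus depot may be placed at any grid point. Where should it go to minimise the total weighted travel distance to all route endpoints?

(12, 14)

Manhattan distance separates: Σwᵢ(|x−xᵢ|+|y−yᵢ|) = Σwᵢ|x−xᵢ| + Σwᵢ|y−yᵢ|, so x and y are optimised independently as 1-D weighted medians.
Total weight W = 295; half = 147.5.
x-coordinate, sorted with cumulative weight:
  x=3 (Q, w=35) cum 35
  x=10 (P, w=90) cum 125
  x=12 (S, w=70) cum 195  ← median
  x=12 (R, w=100) cum 295
⇒ x* = 12
y-coordinate, sorted with cumulative weight:
  y=1 (S, w=70) cum 70
  y=9 (Q, w=35) cum 105
  y=14 (R, w=100) cum 205  ← median
  y=14 (P, w=90) cum 295
⇒ y* = 14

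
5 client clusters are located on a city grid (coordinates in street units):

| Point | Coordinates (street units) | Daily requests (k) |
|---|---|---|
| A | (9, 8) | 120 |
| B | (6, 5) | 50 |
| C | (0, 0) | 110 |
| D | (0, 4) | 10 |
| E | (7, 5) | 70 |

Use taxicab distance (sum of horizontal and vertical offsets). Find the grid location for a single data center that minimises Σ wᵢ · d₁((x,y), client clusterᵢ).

Manhattan distance separates: Σwᵢ(|x−xᵢ|+|y−yᵢ|) = Σwᵢ|x−xᵢ| + Σwᵢ|y−yᵢ|, so x and y are optimised independently as 1-D weighted medians.
Total weight W = 360; half = 180.
x-coordinate, sorted with cumulative weight:
  x=0 (C, w=110) cum 110
  x=0 (D, w=10) cum 120
  x=6 (B, w=50) cum 170
  x=7 (E, w=70) cum 240  ← median
  x=9 (A, w=120) cum 360
⇒ x* = 7
y-coordinate, sorted with cumulative weight:
  y=0 (C, w=110) cum 110
  y=4 (D, w=10) cum 120
  y=5 (B, w=50) cum 170
  y=5 (E, w=70) cum 240  ← median
  y=8 (A, w=120) cum 360
⇒ y* = 5

(7, 5)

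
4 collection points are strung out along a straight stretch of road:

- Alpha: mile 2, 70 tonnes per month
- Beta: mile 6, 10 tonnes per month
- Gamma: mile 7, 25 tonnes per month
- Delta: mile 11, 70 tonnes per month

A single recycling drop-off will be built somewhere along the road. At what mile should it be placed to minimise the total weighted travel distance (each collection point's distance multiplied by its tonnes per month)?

For a sum of weighted absolute distances on a line, the optimum is the weighted median (not the mean). Total weight W = 175; half-weight = 87.5.
Sort by position and accumulate weight:
  mile 2 (Alpha, w=70) → cum 70
  mile 6 (Beta, w=10) → cum 80
  mile 7 (Gamma, w=25) → cum 105  ≥ 87.5 → median here
  mile 11 (Delta, w=70) → cum 175
Optimal location: mile 7.

x = 7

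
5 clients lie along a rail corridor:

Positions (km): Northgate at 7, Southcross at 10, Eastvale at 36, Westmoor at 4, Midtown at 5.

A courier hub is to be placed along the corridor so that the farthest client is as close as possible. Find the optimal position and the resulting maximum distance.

location 20, max distance 16

The 1-center on a line is the midpoint of the two extreme points: leftmost at 4, rightmost at 36.
Optimal location = (4 + 36)/2 = 20; maximum distance = (36 − 4)/2 = 16.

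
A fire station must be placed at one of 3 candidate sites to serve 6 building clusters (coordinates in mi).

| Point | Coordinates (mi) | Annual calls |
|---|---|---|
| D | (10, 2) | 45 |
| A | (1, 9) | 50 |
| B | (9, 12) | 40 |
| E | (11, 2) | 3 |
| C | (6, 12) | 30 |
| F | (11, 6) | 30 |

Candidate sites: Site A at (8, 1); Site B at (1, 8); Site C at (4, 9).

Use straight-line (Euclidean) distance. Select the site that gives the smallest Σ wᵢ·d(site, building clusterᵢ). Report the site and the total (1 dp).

Site C, total 1164.5 mi

Total weighted distance at each candidate:
  Site A (8, 1): total = 1593.8
  Site B (1, 8): total = 1427.5
  Site C (4, 9): total = 1164.5
Minimum is at Site C with total 1164.5 mi.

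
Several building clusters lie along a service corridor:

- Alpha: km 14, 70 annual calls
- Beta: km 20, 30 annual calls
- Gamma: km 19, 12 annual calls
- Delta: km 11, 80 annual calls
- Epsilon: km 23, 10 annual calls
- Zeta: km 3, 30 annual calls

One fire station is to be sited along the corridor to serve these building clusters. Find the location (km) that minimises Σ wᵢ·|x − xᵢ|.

For a sum of weighted absolute distances on a line, the optimum is the weighted median (not the mean). Total weight W = 232; half-weight = 116.
Sort by position and accumulate weight:
  km 3 (Zeta, w=30) → cum 30
  km 11 (Delta, w=80) → cum 110
  km 14 (Alpha, w=70) → cum 180  ≥ 116 → median here
  km 19 (Gamma, w=12) → cum 192
  km 20 (Beta, w=30) → cum 222
  km 23 (Epsilon, w=10) → cum 232
Optimal location: km 14.

x = 14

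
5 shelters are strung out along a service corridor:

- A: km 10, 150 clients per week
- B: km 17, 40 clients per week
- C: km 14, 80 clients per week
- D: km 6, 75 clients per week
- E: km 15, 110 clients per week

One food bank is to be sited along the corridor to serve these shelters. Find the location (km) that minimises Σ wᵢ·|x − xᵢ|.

x = 14

For a sum of weighted absolute distances on a line, the optimum is the weighted median (not the mean). Total weight W = 455; half-weight = 227.5.
Sort by position and accumulate weight:
  km 6 (D, w=75) → cum 75
  km 10 (A, w=150) → cum 225
  km 14 (C, w=80) → cum 305  ≥ 227.5 → median here
  km 15 (E, w=110) → cum 415
  km 17 (B, w=40) → cum 455
Optimal location: km 14.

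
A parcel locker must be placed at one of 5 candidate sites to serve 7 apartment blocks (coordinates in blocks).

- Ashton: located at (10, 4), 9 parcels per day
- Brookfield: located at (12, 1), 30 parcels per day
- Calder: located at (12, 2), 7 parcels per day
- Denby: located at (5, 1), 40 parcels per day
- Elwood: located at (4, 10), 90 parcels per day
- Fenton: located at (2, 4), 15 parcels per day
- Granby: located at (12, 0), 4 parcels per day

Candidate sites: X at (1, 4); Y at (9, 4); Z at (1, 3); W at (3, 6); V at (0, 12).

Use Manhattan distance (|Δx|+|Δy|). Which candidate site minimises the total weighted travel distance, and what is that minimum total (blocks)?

Total weighted distance at each candidate:
  X (1, 4): total = 1757
  Y (9, 4): total = 1627
  Z (1, 3): total = 1790
  W (3, 6): total = 1427
  V (0, 12): total = 2432
Minimum is at W with total 1427 blocks.

W, total 1427 blocks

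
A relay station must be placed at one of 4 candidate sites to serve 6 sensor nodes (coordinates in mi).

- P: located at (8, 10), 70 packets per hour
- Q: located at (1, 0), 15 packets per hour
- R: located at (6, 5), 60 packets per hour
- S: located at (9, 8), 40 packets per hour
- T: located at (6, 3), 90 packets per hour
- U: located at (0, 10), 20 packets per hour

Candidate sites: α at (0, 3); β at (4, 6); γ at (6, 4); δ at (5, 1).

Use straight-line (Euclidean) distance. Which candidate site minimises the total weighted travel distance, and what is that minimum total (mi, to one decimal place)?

γ, total 1058.5 mi

Total weighted distance at each candidate:
  α (0, 3): total = 2262.8
  β (4, 6): total = 1283.8
  γ (6, 4): total = 1058.5
  δ (5, 1): total = 1703.0
Minimum is at γ with total 1058.5 mi.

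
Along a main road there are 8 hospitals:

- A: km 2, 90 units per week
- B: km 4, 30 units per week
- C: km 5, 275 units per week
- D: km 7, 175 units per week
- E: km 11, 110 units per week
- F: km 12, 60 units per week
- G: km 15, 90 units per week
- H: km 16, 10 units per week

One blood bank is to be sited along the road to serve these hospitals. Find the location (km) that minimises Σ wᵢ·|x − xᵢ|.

x = 7

For a sum of weighted absolute distances on a line, the optimum is the weighted median (not the mean). Total weight W = 840; half-weight = 420.
Sort by position and accumulate weight:
  km 2 (A, w=90) → cum 90
  km 4 (B, w=30) → cum 120
  km 5 (C, w=275) → cum 395
  km 7 (D, w=175) → cum 570  ≥ 420 → median here
  km 11 (E, w=110) → cum 680
  km 12 (F, w=60) → cum 740
  km 15 (G, w=90) → cum 830
  km 16 (H, w=10) → cum 840
Optimal location: km 7.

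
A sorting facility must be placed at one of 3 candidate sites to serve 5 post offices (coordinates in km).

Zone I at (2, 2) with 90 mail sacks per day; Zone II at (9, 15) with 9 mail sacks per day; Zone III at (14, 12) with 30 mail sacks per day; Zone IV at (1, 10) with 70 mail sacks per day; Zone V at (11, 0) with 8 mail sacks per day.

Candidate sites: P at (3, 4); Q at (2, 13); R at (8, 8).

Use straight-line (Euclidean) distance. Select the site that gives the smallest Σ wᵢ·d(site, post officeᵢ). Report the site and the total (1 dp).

P, total 1236.3 km

Total weighted distance at each candidate:
  P (3, 4): total = 1236.3
  Q (2, 13): total = 1764.6
  R (8, 8): total = 1621.6
Minimum is at P with total 1236.3 km.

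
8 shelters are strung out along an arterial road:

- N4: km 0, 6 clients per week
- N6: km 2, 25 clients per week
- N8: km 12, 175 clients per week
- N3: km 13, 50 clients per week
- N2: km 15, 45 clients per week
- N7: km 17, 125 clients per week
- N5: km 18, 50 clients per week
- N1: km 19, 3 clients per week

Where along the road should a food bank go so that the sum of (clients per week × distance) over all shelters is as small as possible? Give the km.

x = 13

For a sum of weighted absolute distances on a line, the optimum is the weighted median (not the mean). Total weight W = 479; half-weight = 239.5.
Sort by position and accumulate weight:
  km 0 (N4, w=6) → cum 6
  km 2 (N6, w=25) → cum 31
  km 12 (N8, w=175) → cum 206
  km 13 (N3, w=50) → cum 256  ≥ 239.5 → median here
  km 15 (N2, w=45) → cum 301
  km 17 (N7, w=125) → cum 426
  km 18 (N5, w=50) → cum 476
  km 19 (N1, w=3) → cum 479
Optimal location: km 13.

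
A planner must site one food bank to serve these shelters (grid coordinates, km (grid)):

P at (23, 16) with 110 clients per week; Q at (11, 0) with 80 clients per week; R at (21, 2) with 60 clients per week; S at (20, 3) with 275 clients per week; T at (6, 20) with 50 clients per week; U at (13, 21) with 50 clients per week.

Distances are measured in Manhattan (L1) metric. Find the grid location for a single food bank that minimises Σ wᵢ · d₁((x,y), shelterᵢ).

(20, 3)

Manhattan distance separates: Σwᵢ(|x−xᵢ|+|y−yᵢ|) = Σwᵢ|x−xᵢ| + Σwᵢ|y−yᵢ|, so x and y are optimised independently as 1-D weighted medians.
Total weight W = 625; half = 312.5.
x-coordinate, sorted with cumulative weight:
  x=6 (T, w=50) cum 50
  x=11 (Q, w=80) cum 130
  x=13 (U, w=50) cum 180
  x=20 (S, w=275) cum 455  ← median
  x=21 (R, w=60) cum 515
  x=23 (P, w=110) cum 625
⇒ x* = 20
y-coordinate, sorted with cumulative weight:
  y=0 (Q, w=80) cum 80
  y=2 (R, w=60) cum 140
  y=3 (S, w=275) cum 415  ← median
  y=16 (P, w=110) cum 525
  y=20 (T, w=50) cum 575
  y=21 (U, w=50) cum 625
⇒ y* = 3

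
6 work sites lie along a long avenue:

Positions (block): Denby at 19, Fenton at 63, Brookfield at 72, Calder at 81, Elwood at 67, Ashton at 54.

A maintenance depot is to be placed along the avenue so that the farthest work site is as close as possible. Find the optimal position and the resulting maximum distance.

The 1-center on a line is the midpoint of the two extreme points: leftmost at 19, rightmost at 81.
Optimal location = (19 + 81)/2 = 50; maximum distance = (81 − 19)/2 = 31.

location 50, max distance 31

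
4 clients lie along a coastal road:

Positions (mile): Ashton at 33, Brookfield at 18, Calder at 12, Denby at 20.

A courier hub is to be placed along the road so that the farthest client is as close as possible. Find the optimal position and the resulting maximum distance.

The 1-center on a line is the midpoint of the two extreme points: leftmost at 12, rightmost at 33.
Optimal location = (12 + 33)/2 = 22.5; maximum distance = (33 − 12)/2 = 10.5.

location 22.5, max distance 10.5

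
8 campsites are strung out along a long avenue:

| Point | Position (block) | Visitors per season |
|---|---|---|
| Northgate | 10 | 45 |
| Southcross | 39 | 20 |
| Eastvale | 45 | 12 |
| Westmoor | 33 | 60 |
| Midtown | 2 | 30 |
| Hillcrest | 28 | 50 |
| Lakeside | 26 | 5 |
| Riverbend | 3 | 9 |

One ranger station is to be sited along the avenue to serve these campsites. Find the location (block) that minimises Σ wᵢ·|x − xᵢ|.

For a sum of weighted absolute distances on a line, the optimum is the weighted median (not the mean). Total weight W = 231; half-weight = 115.5.
Sort by position and accumulate weight:
  block 2 (Midtown, w=30) → cum 30
  block 3 (Riverbend, w=9) → cum 39
  block 10 (Northgate, w=45) → cum 84
  block 26 (Lakeside, w=5) → cum 89
  block 28 (Hillcrest, w=50) → cum 139  ≥ 115.5 → median here
  block 33 (Westmoor, w=60) → cum 199
  block 39 (Southcross, w=20) → cum 219
  block 45 (Eastvale, w=12) → cum 231
Optimal location: block 28.

x = 28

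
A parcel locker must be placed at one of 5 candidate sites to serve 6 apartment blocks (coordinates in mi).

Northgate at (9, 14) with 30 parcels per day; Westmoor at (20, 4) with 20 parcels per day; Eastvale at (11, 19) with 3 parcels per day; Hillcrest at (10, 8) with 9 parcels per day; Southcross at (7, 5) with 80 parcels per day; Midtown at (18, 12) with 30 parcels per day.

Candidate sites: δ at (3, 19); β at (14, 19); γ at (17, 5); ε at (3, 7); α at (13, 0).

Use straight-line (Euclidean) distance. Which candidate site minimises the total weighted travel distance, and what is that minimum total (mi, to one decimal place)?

Total weighted distance at each candidate:
  δ (3, 19): total = 2490.5
  β (14, 19): total = 2143.7
  γ (17, 5): total = 1550.9
  ε (3, 7): total = 1560.9
  α (13, 0): total = 1747.1
Minimum is at γ with total 1550.9 mi.

γ, total 1550.9 mi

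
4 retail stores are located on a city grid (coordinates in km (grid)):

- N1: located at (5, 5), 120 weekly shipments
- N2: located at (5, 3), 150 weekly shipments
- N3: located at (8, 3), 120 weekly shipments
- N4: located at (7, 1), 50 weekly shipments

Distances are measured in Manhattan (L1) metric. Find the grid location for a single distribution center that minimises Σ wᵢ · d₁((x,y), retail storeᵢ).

(5, 3)

Manhattan distance separates: Σwᵢ(|x−xᵢ|+|y−yᵢ|) = Σwᵢ|x−xᵢ| + Σwᵢ|y−yᵢ|, so x and y are optimised independently as 1-D weighted medians.
Total weight W = 440; half = 220.
x-coordinate, sorted with cumulative weight:
  x=5 (N1, w=120) cum 120
  x=5 (N2, w=150) cum 270  ← median
  x=7 (N4, w=50) cum 320
  x=8 (N3, w=120) cum 440
⇒ x* = 5
y-coordinate, sorted with cumulative weight:
  y=1 (N4, w=50) cum 50
  y=3 (N2, w=150) cum 200
  y=3 (N3, w=120) cum 320  ← median
  y=5 (N1, w=120) cum 440
⇒ y* = 3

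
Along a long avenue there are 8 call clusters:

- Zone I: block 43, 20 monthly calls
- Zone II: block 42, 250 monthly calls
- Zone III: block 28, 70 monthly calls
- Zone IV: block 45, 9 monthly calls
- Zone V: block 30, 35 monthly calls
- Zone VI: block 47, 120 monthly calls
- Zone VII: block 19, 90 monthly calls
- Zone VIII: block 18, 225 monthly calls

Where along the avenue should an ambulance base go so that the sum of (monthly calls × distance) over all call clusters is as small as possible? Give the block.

For a sum of weighted absolute distances on a line, the optimum is the weighted median (not the mean). Total weight W = 819; half-weight = 409.5.
Sort by position and accumulate weight:
  block 18 (Zone VIII, w=225) → cum 225
  block 19 (Zone VII, w=90) → cum 315
  block 28 (Zone III, w=70) → cum 385
  block 30 (Zone V, w=35) → cum 420  ≥ 409.5 → median here
  block 42 (Zone II, w=250) → cum 670
  block 43 (Zone I, w=20) → cum 690
  block 45 (Zone IV, w=9) → cum 699
  block 47 (Zone VI, w=120) → cum 819
Optimal location: block 30.

x = 30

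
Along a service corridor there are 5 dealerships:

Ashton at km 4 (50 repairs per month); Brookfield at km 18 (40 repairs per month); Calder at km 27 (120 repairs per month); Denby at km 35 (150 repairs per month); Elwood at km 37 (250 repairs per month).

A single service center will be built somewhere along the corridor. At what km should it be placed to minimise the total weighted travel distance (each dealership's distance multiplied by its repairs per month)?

For a sum of weighted absolute distances on a line, the optimum is the weighted median (not the mean). Total weight W = 610; half-weight = 305.
Sort by position and accumulate weight:
  km 4 (Ashton, w=50) → cum 50
  km 18 (Brookfield, w=40) → cum 90
  km 27 (Calder, w=120) → cum 210
  km 35 (Denby, w=150) → cum 360  ≥ 305 → median here
  km 37 (Elwood, w=250) → cum 610
Optimal location: km 35.

x = 35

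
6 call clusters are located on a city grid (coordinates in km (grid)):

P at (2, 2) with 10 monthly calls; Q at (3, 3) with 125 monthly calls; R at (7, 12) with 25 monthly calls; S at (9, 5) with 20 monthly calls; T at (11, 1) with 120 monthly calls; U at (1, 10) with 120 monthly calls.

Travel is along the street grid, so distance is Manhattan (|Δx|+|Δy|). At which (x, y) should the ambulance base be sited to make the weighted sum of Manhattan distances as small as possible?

Manhattan distance separates: Σwᵢ(|x−xᵢ|+|y−yᵢ|) = Σwᵢ|x−xᵢ| + Σwᵢ|y−yᵢ|, so x and y are optimised independently as 1-D weighted medians.
Total weight W = 420; half = 210.
x-coordinate, sorted with cumulative weight:
  x=1 (U, w=120) cum 120
  x=2 (P, w=10) cum 130
  x=3 (Q, w=125) cum 255  ← median
  x=7 (R, w=25) cum 280
  x=9 (S, w=20) cum 300
  x=11 (T, w=120) cum 420
⇒ x* = 3
y-coordinate, sorted with cumulative weight:
  y=1 (T, w=120) cum 120
  y=2 (P, w=10) cum 130
  y=3 (Q, w=125) cum 255  ← median
  y=5 (S, w=20) cum 275
  y=10 (U, w=120) cum 395
  y=12 (R, w=25) cum 420
⇒ y* = 3

(3, 3)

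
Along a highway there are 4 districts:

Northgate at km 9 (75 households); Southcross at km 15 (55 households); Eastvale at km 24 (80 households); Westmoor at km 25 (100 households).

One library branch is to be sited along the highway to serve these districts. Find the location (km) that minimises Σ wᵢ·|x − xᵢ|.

x = 24

For a sum of weighted absolute distances on a line, the optimum is the weighted median (not the mean). Total weight W = 310; half-weight = 155.
Sort by position and accumulate weight:
  km 9 (Northgate, w=75) → cum 75
  km 15 (Southcross, w=55) → cum 130
  km 24 (Eastvale, w=80) → cum 210  ≥ 155 → median here
  km 25 (Westmoor, w=100) → cum 310
Optimal location: km 24.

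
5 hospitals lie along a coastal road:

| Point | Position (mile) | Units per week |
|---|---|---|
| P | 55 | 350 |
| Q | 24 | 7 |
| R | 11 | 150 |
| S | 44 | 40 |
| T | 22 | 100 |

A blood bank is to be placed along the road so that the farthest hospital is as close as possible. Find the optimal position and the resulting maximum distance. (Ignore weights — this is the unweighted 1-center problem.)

location 33, max distance 22

The 1-center on a line is the midpoint of the two extreme points: leftmost at 11, rightmost at 55.
Optimal location = (11 + 55)/2 = 33; maximum distance = (55 − 11)/2 = 22.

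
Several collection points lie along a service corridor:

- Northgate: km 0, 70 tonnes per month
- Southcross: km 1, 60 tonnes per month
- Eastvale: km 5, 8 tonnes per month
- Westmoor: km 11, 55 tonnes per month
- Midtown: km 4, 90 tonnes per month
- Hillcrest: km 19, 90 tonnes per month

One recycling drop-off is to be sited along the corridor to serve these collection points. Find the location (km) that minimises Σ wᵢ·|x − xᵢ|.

x = 4

For a sum of weighted absolute distances on a line, the optimum is the weighted median (not the mean). Total weight W = 373; half-weight = 186.5.
Sort by position and accumulate weight:
  km 0 (Northgate, w=70) → cum 70
  km 1 (Southcross, w=60) → cum 130
  km 4 (Midtown, w=90) → cum 220  ≥ 186.5 → median here
  km 5 (Eastvale, w=8) → cum 228
  km 11 (Westmoor, w=55) → cum 283
  km 19 (Hillcrest, w=90) → cum 373
Optimal location: km 4.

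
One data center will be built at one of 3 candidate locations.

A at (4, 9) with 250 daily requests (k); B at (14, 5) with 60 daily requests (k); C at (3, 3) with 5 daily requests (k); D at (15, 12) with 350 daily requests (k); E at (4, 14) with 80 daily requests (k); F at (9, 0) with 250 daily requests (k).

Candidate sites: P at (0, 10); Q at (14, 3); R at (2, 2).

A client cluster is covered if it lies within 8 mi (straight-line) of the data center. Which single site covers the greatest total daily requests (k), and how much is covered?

Coverage radius r = 8 mi; a point is covered iff (Δx)²+(Δy)² ≤ 8² = 64.
  P (0, 10): covers {A, C, E} → 335
  Q (14, 3): covers {B, F} → 310
  R (2, 2): covers {A, C, F} → 505
Maximum coverage at R: 505 daily requests (k).

R, covering 505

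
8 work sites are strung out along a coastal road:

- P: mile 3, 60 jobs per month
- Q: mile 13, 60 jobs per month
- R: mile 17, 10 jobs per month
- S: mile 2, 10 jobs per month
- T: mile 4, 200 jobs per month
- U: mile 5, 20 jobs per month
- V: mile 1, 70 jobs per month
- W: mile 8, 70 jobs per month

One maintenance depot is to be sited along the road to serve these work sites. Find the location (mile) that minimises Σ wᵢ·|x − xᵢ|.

For a sum of weighted absolute distances on a line, the optimum is the weighted median (not the mean). Total weight W = 500; half-weight = 250.
Sort by position and accumulate weight:
  mile 1 (V, w=70) → cum 70
  mile 2 (S, w=10) → cum 80
  mile 3 (P, w=60) → cum 140
  mile 4 (T, w=200) → cum 340  ≥ 250 → median here
  mile 5 (U, w=20) → cum 360
  mile 8 (W, w=70) → cum 430
  mile 13 (Q, w=60) → cum 490
  mile 17 (R, w=10) → cum 500
Optimal location: mile 4.

x = 4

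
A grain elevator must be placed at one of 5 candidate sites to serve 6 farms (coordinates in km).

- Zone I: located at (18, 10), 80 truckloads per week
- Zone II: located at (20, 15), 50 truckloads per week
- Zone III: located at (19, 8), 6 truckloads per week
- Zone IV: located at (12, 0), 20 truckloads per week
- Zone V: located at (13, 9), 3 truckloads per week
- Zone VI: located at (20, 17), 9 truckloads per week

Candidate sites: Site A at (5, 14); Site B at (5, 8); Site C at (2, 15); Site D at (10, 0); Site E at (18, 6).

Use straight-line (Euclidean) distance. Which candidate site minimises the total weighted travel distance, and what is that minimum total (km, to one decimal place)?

Site E, total 1082.2 km

Total weighted distance at each candidate:
  Site A (5, 14): total = 2410.2
  Site B (5, 8): total = 2358.1
  Site C (2, 15): total = 2912.5
  Site D (10, 0): total = 2244.1
  Site E (18, 6): total = 1082.2
Minimum is at Site E with total 1082.2 km.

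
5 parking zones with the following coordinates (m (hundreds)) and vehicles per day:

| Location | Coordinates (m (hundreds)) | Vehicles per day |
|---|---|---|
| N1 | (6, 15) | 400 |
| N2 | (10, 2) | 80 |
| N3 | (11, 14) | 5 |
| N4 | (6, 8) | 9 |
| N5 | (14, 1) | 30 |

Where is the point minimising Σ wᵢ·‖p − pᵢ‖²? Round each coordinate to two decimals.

The minimiser of Σwᵢ‖p−pᵢ‖² is the weighted centroid p* = (Σwᵢpᵢ)/(Σwᵢ).
Σwᵢ = 524.
Σwᵢxᵢ = 400·6 + 80·10 + 5·11 + 9·6 + 30·14 = 3729.
Σwᵢyᵢ = 400·15 + 80·2 + 5·14 + 9·8 + 30·1 = 6332.
x* = 3729/524 = 7.12, y* = 6332/524 = 12.08.

(7.12, 12.08)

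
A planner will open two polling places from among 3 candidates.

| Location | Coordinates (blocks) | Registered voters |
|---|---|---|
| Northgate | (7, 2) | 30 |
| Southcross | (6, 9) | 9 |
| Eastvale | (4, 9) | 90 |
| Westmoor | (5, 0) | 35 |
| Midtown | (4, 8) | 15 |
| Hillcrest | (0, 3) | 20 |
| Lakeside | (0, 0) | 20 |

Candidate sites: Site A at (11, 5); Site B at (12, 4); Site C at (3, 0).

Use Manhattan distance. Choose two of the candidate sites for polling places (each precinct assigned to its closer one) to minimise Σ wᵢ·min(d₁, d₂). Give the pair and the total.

{Site A, Site C}, total 1546

Evaluate every pair (each demand assigned to the nearer of the two):
  {Site A, Site C}: total = 1546
  {Site B, Site C}: total = 1564
  {Site A, Site B}: total = 2396
Best pair: {Site A, Site C} with total 1546.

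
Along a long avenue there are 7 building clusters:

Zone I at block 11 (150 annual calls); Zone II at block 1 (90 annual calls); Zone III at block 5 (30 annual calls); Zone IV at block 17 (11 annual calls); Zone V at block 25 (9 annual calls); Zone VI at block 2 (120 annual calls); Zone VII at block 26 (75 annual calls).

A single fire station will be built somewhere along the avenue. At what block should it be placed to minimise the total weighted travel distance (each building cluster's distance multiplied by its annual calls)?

For a sum of weighted absolute distances on a line, the optimum is the weighted median (not the mean). Total weight W = 485; half-weight = 242.5.
Sort by position and accumulate weight:
  block 1 (Zone II, w=90) → cum 90
  block 2 (Zone VI, w=120) → cum 210
  block 5 (Zone III, w=30) → cum 240
  block 11 (Zone I, w=150) → cum 390  ≥ 242.5 → median here
  block 17 (Zone IV, w=11) → cum 401
  block 25 (Zone V, w=9) → cum 410
  block 26 (Zone VII, w=75) → cum 485
Optimal location: block 11.

x = 11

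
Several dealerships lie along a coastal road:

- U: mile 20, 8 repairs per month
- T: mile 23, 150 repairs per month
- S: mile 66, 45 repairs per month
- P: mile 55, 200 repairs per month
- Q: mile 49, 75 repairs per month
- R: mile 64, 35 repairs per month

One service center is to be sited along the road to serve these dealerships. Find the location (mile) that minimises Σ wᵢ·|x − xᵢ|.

For a sum of weighted absolute distances on a line, the optimum is the weighted median (not the mean). Total weight W = 513; half-weight = 256.5.
Sort by position and accumulate weight:
  mile 20 (U, w=8) → cum 8
  mile 23 (T, w=150) → cum 158
  mile 49 (Q, w=75) → cum 233
  mile 55 (P, w=200) → cum 433  ≥ 256.5 → median here
  mile 64 (R, w=35) → cum 468
  mile 66 (S, w=45) → cum 513
Optimal location: mile 55.

x = 55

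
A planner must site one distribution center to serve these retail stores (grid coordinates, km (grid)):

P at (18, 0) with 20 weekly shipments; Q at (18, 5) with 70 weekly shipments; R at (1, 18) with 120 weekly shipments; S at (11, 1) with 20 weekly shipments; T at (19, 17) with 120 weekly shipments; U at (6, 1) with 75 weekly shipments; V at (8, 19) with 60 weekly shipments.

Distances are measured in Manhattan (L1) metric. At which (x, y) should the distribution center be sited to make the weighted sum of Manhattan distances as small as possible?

(8, 17)

Manhattan distance separates: Σwᵢ(|x−xᵢ|+|y−yᵢ|) = Σwᵢ|x−xᵢ| + Σwᵢ|y−yᵢ|, so x and y are optimised independently as 1-D weighted medians.
Total weight W = 485; half = 242.5.
x-coordinate, sorted with cumulative weight:
  x=1 (R, w=120) cum 120
  x=6 (U, w=75) cum 195
  x=8 (V, w=60) cum 255  ← median
  x=11 (S, w=20) cum 275
  x=18 (P, w=20) cum 295
  x=18 (Q, w=70) cum 365
  x=19 (T, w=120) cum 485
⇒ x* = 8
y-coordinate, sorted with cumulative weight:
  y=0 (P, w=20) cum 20
  y=1 (S, w=20) cum 40
  y=1 (U, w=75) cum 115
  y=5 (Q, w=70) cum 185
  y=17 (T, w=120) cum 305  ← median
  y=18 (R, w=120) cum 425
  y=19 (V, w=60) cum 485
⇒ y* = 17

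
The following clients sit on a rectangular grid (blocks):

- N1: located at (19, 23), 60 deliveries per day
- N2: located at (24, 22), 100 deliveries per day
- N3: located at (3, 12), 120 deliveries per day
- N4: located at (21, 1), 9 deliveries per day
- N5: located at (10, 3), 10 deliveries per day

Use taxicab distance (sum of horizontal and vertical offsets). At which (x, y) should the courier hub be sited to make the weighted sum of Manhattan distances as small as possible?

Manhattan distance separates: Σwᵢ(|x−xᵢ|+|y−yᵢ|) = Σwᵢ|x−xᵢ| + Σwᵢ|y−yᵢ|, so x and y are optimised independently as 1-D weighted medians.
Total weight W = 299; half = 149.5.
x-coordinate, sorted with cumulative weight:
  x=3 (N3, w=120) cum 120
  x=10 (N5, w=10) cum 130
  x=19 (N1, w=60) cum 190  ← median
  x=21 (N4, w=9) cum 199
  x=24 (N2, w=100) cum 299
⇒ x* = 19
y-coordinate, sorted with cumulative weight:
  y=1 (N4, w=9) cum 9
  y=3 (N5, w=10) cum 19
  y=12 (N3, w=120) cum 139
  y=22 (N2, w=100) cum 239  ← median
  y=23 (N1, w=60) cum 299
⇒ y* = 22

(19, 22)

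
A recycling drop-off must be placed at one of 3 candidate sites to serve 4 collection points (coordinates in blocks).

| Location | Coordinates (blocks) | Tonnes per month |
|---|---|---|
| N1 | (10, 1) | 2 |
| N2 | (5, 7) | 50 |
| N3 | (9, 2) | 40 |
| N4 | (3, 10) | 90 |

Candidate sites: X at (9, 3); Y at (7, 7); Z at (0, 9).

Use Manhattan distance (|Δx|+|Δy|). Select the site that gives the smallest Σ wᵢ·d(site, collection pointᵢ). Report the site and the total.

Y, total 1028 blocks

Total weighted distance at each candidate:
  X (9, 3): total = 1616
  Y (7, 7): total = 1028
  Z (0, 9): total = 1386
Minimum is at Y with total 1028 blocks.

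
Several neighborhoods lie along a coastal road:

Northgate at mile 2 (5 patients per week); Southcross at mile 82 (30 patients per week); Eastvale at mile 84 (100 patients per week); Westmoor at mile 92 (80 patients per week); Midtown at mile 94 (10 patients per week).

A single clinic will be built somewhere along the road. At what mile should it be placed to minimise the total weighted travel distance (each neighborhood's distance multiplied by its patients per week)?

x = 84

For a sum of weighted absolute distances on a line, the optimum is the weighted median (not the mean). Total weight W = 225; half-weight = 112.5.
Sort by position and accumulate weight:
  mile 2 (Northgate, w=5) → cum 5
  mile 82 (Southcross, w=30) → cum 35
  mile 84 (Eastvale, w=100) → cum 135  ≥ 112.5 → median here
  mile 92 (Westmoor, w=80) → cum 215
  mile 94 (Midtown, w=10) → cum 225
Optimal location: mile 84.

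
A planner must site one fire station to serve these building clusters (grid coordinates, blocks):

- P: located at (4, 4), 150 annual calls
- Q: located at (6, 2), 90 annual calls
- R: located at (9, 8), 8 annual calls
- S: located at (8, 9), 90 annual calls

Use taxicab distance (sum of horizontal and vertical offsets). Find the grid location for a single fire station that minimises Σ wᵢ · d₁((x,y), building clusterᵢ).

(6, 4)

Manhattan distance separates: Σwᵢ(|x−xᵢ|+|y−yᵢ|) = Σwᵢ|x−xᵢ| + Σwᵢ|y−yᵢ|, so x and y are optimised independently as 1-D weighted medians.
Total weight W = 338; half = 169.
x-coordinate, sorted with cumulative weight:
  x=4 (P, w=150) cum 150
  x=6 (Q, w=90) cum 240  ← median
  x=8 (S, w=90) cum 330
  x=9 (R, w=8) cum 338
⇒ x* = 6
y-coordinate, sorted with cumulative weight:
  y=2 (Q, w=90) cum 90
  y=4 (P, w=150) cum 240  ← median
  y=8 (R, w=8) cum 248
  y=9 (S, w=90) cum 338
⇒ y* = 4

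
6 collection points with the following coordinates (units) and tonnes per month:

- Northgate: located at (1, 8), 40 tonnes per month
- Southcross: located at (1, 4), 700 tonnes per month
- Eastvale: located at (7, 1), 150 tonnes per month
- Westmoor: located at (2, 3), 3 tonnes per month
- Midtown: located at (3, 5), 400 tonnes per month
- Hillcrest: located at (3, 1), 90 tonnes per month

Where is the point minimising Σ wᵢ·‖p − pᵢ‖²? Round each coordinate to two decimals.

The minimiser of Σwᵢ‖p−pᵢ‖² is the weighted centroid p* = (Σwᵢpᵢ)/(Σwᵢ).
Σwᵢ = 1383.
Σwᵢxᵢ = 40·1 + 700·1 + 150·7 + 3·2 + 400·3 + 90·3 = 3266.
Σwᵢyᵢ = 40·8 + 700·4 + 150·1 + 3·3 + 400·5 + 90·1 = 5369.
x* = 3266/1383 = 2.36, y* = 5369/1383 = 3.88.

(2.36, 3.88)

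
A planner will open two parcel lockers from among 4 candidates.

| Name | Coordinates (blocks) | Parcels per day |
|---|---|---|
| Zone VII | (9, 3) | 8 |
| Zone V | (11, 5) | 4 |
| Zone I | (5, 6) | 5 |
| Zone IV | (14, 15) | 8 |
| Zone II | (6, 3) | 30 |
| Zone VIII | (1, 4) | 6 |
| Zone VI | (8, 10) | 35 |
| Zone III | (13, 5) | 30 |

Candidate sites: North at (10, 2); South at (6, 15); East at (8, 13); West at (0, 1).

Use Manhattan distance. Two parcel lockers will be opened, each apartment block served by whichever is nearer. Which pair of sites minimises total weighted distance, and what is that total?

{North, East}, total 642

Evaluate every pair (each demand assigned to the nearer of the two):
  {North, East}: total = 642
  {North, South}: total = 782
  {North, West}: total = 917
  {East, West}: total = 1005
  {South, East}: total = 1197
  {South, West}: total = 1281
Best pair: {North, East} with total 642.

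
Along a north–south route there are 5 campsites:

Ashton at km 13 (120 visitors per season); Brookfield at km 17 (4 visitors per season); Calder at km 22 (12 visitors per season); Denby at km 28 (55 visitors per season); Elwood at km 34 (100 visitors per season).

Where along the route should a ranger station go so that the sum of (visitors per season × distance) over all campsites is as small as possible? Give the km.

For a sum of weighted absolute distances on a line, the optimum is the weighted median (not the mean). Total weight W = 291; half-weight = 145.5.
Sort by position and accumulate weight:
  km 13 (Ashton, w=120) → cum 120
  km 17 (Brookfield, w=4) → cum 124
  km 22 (Calder, w=12) → cum 136
  km 28 (Denby, w=55) → cum 191  ≥ 145.5 → median here
  km 34 (Elwood, w=100) → cum 291
Optimal location: km 28.

x = 28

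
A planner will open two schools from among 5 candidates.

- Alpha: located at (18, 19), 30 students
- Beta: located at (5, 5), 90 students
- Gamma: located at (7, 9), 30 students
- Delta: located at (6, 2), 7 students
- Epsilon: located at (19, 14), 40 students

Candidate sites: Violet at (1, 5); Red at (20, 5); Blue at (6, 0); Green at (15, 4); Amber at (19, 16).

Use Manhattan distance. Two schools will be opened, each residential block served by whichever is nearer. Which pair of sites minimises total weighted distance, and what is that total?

Evaluate every pair (each demand assigned to the nearer of the two):
  {Violet, Amber}: total = 916
  {Blue, Amber}: total = 1054
  {Violet, Red}: total = 1596
  {Green, Amber}: total = 1657
  {Red, Blue}: total = 1734
  {Violet, Green}: total = 1816
  {Blue, Green}: total = 1954
  {Red, Amber}: total = 2179
  {Red, Green}: total = 2337
  {Violet, Blue}: total = 2684
Best pair: {Violet, Amber} with total 916.

{Violet, Amber}, total 916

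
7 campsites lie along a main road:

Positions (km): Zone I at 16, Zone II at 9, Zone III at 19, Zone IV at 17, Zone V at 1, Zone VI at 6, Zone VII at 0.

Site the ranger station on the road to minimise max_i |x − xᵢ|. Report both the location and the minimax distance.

The 1-center on a line is the midpoint of the two extreme points: leftmost at 0, rightmost at 19.
Optimal location = (0 + 19)/2 = 9.5; maximum distance = (19 − 0)/2 = 9.5.

location 9.5, max distance 9.5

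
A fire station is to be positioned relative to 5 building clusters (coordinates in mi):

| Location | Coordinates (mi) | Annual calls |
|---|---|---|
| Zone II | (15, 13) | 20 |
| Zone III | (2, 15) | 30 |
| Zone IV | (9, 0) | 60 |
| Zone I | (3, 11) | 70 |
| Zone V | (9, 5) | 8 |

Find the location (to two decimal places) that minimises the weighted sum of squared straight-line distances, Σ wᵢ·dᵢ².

(6.29, 8.09)

The minimiser of Σwᵢ‖p−pᵢ‖² is the weighted centroid p* = (Σwᵢpᵢ)/(Σwᵢ).
Σwᵢ = 188.
Σwᵢxᵢ = 20·15 + 30·2 + 60·9 + 70·3 + 8·9 = 1182.
Σwᵢyᵢ = 20·13 + 30·15 + 60·0 + 70·11 + 8·5 = 1520.
x* = 1182/188 = 6.29, y* = 1520/188 = 8.09.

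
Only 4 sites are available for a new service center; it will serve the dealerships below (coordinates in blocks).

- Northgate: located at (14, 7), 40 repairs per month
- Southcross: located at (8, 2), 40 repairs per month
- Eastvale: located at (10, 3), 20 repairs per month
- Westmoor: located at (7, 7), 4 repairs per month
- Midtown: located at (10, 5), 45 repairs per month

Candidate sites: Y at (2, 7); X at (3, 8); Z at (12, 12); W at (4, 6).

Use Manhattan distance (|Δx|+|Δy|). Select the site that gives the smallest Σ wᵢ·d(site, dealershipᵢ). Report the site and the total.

Total weighted distance at each candidate:
  Y (2, 7): total = 1630
  X (3, 8): total = 1630
  Z (12, 12): total = 1505
  W (4, 6): total = 1271
Minimum is at W with total 1271 blocks.

W, total 1271 blocks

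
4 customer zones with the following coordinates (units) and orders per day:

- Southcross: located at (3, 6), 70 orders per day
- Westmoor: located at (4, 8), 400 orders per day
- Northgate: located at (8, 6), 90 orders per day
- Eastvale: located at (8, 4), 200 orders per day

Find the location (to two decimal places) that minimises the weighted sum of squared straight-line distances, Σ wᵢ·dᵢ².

(5.43, 6.53)

The minimiser of Σwᵢ‖p−pᵢ‖² is the weighted centroid p* = (Σwᵢpᵢ)/(Σwᵢ).
Σwᵢ = 760.
Σwᵢxᵢ = 70·3 + 400·4 + 90·8 + 200·8 = 4130.
Σwᵢyᵢ = 70·6 + 400·8 + 90·6 + 200·4 = 4960.
x* = 4130/760 = 5.43, y* = 4960/760 = 6.53.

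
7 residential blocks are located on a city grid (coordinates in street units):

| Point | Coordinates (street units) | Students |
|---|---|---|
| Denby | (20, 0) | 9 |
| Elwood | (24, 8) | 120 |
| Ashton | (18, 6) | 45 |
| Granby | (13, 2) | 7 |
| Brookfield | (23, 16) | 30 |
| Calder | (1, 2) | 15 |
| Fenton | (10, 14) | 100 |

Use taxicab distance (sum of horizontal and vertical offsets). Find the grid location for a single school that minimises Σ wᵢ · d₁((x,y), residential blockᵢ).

Manhattan distance separates: Σwᵢ(|x−xᵢ|+|y−yᵢ|) = Σwᵢ|x−xᵢ| + Σwᵢ|y−yᵢ|, so x and y are optimised independently as 1-D weighted medians.
Total weight W = 326; half = 163.
x-coordinate, sorted with cumulative weight:
  x=1 (Calder, w=15) cum 15
  x=10 (Fenton, w=100) cum 115
  x=13 (Granby, w=7) cum 122
  x=18 (Ashton, w=45) cum 167  ← median
  x=20 (Denby, w=9) cum 176
  x=23 (Brookfield, w=30) cum 206
  x=24 (Elwood, w=120) cum 326
⇒ x* = 18
y-coordinate, sorted with cumulative weight:
  y=0 (Denby, w=9) cum 9
  y=2 (Granby, w=7) cum 16
  y=2 (Calder, w=15) cum 31
  y=6 (Ashton, w=45) cum 76
  y=8 (Elwood, w=120) cum 196  ← median
  y=14 (Fenton, w=100) cum 296
  y=16 (Brookfield, w=30) cum 326
⇒ y* = 8

(18, 8)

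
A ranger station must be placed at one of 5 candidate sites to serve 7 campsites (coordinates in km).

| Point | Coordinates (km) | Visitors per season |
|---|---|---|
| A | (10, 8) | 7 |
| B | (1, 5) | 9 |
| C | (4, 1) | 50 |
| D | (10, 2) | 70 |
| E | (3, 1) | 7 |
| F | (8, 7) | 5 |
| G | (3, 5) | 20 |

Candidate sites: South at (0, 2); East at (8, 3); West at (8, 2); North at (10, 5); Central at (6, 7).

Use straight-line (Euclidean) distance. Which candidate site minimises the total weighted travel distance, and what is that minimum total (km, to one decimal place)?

West, total 636.3 km

Total weighted distance at each candidate:
  South (0, 2): total = 1170.4
  East (8, 3): total = 648.7
  West (8, 2): total = 636.3
  North (10, 5): total = 883.1
  Central (6, 7): total = 970.8
Minimum is at West with total 636.3 km.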